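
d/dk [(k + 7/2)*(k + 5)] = 2*k + 17/2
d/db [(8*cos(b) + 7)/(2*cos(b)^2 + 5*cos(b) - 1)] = (16*cos(b)^2 + 28*cos(b) + 43)*sin(b)/(5*cos(b) + cos(2*b))^2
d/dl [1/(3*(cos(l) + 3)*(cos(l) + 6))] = (2*cos(l) + 9)*sin(l)/(3*(cos(l) + 3)^2*(cos(l) + 6)^2)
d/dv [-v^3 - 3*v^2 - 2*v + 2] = -3*v^2 - 6*v - 2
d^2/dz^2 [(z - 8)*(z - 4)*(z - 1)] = 6*z - 26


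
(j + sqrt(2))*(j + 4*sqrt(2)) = j^2 + 5*sqrt(2)*j + 8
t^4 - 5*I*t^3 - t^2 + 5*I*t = t*(t - 1)*(t + 1)*(t - 5*I)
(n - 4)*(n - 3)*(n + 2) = n^3 - 5*n^2 - 2*n + 24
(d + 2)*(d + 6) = d^2 + 8*d + 12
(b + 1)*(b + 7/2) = b^2 + 9*b/2 + 7/2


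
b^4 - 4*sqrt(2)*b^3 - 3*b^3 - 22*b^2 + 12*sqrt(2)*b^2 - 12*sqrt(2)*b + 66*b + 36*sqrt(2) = (b - 3)*(b - 6*sqrt(2))*(b + sqrt(2))^2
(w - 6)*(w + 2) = w^2 - 4*w - 12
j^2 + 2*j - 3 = (j - 1)*(j + 3)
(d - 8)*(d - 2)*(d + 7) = d^3 - 3*d^2 - 54*d + 112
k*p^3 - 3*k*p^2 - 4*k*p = p*(p - 4)*(k*p + k)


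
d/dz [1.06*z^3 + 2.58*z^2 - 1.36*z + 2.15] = 3.18*z^2 + 5.16*z - 1.36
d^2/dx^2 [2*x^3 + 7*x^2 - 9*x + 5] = 12*x + 14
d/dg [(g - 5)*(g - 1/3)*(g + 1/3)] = 3*g^2 - 10*g - 1/9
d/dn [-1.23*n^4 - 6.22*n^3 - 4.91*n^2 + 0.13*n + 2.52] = -4.92*n^3 - 18.66*n^2 - 9.82*n + 0.13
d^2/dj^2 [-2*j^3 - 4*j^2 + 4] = -12*j - 8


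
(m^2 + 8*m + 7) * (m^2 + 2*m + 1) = m^4 + 10*m^3 + 24*m^2 + 22*m + 7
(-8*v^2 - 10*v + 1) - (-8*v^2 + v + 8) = -11*v - 7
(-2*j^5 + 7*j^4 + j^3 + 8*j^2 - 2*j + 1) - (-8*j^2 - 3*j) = -2*j^5 + 7*j^4 + j^3 + 16*j^2 + j + 1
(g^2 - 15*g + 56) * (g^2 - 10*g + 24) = g^4 - 25*g^3 + 230*g^2 - 920*g + 1344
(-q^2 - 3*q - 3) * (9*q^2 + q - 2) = -9*q^4 - 28*q^3 - 28*q^2 + 3*q + 6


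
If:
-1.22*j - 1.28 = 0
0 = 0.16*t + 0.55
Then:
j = -1.05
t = -3.44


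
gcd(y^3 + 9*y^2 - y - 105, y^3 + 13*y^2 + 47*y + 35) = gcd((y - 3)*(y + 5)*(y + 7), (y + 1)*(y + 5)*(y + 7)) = y^2 + 12*y + 35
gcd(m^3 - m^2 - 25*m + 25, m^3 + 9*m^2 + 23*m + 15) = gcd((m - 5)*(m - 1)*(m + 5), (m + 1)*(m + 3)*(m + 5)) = m + 5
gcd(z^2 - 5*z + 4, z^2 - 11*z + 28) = z - 4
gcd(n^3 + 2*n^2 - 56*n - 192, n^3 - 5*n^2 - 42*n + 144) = n^2 - 2*n - 48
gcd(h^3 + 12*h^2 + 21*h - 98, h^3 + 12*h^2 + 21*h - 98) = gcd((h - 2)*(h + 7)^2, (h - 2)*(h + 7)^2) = h^3 + 12*h^2 + 21*h - 98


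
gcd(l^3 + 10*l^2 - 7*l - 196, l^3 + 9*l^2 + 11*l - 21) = l + 7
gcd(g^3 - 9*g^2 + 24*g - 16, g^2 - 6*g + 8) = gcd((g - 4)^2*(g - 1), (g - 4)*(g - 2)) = g - 4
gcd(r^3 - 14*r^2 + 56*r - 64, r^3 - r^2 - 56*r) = r - 8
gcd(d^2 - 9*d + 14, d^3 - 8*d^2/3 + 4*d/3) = d - 2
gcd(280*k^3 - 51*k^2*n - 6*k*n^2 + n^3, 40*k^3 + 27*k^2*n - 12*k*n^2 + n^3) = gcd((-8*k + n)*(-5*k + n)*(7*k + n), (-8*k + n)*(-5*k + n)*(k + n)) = 40*k^2 - 13*k*n + n^2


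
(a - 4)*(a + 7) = a^2 + 3*a - 28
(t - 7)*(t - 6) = t^2 - 13*t + 42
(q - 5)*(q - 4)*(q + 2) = q^3 - 7*q^2 + 2*q + 40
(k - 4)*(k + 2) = k^2 - 2*k - 8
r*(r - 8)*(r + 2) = r^3 - 6*r^2 - 16*r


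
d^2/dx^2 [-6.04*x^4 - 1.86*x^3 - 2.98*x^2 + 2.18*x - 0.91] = -72.48*x^2 - 11.16*x - 5.96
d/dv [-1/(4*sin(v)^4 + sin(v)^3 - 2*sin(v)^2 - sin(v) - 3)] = (16*sin(v)^3 + 3*sin(v)^2 - 4*sin(v) - 1)*cos(v)/(-4*sin(v)^4 - sin(v)^3 + 2*sin(v)^2 + sin(v) + 3)^2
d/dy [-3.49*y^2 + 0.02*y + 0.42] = 0.02 - 6.98*y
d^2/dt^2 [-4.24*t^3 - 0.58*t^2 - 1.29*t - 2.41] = -25.44*t - 1.16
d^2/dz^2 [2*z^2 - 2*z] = 4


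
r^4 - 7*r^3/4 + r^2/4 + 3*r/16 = r*(r - 3/2)*(r - 1/2)*(r + 1/4)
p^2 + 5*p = p*(p + 5)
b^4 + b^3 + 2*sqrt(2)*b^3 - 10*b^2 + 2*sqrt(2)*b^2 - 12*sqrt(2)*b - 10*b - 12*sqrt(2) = (b - 2*sqrt(2))*(b + 3*sqrt(2))*(sqrt(2)*b/2 + 1)*(sqrt(2)*b + sqrt(2))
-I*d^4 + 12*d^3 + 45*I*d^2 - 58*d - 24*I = (d + I)*(d + 4*I)*(d + 6*I)*(-I*d + 1)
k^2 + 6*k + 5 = (k + 1)*(k + 5)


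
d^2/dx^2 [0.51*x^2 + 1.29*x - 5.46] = 1.02000000000000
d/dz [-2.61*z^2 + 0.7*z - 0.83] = 0.7 - 5.22*z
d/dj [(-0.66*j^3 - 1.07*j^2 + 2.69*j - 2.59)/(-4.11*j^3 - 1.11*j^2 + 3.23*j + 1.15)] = (-1.77635683940025e-15*j^5 - 3.6651*j^4 + 17.8482*j^3 - 34.6819*j^2 - 8.2108*j + 11.4592)/(16.8921*j^6 + 9.1242*j^5 - 25.3185*j^4 - 16.6236*j^3 + 7.8799*j^2 + 7.429*j + 1.3225)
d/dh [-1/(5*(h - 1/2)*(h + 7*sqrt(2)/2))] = 8*(4*h - 1 + 7*sqrt(2))/(5*(2*h - 1)^2*(2*h + 7*sqrt(2))^2)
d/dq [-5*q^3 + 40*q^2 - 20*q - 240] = -15*q^2 + 80*q - 20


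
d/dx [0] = 0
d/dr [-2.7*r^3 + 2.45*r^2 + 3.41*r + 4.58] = -8.1*r^2 + 4.9*r + 3.41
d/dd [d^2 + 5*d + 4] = 2*d + 5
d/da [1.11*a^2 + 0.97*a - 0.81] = 2.22*a + 0.97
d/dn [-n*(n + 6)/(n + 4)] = (-n^2 - 8*n - 24)/(n^2 + 8*n + 16)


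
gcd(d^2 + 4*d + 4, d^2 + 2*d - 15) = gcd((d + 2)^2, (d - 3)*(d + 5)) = 1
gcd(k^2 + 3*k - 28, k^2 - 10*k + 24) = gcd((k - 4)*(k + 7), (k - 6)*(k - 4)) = k - 4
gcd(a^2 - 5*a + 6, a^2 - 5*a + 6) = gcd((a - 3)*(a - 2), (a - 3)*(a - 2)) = a^2 - 5*a + 6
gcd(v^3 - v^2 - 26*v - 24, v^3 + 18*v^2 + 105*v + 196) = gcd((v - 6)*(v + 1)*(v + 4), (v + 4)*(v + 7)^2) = v + 4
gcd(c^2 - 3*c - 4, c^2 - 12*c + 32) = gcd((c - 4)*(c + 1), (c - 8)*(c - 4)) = c - 4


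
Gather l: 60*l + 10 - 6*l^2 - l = -6*l^2 + 59*l + 10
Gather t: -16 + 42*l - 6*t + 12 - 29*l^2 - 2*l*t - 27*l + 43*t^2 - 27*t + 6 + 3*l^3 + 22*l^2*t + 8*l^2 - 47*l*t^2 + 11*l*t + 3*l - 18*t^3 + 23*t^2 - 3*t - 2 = 3*l^3 - 21*l^2 + 18*l - 18*t^3 + t^2*(66 - 47*l) + t*(22*l^2 + 9*l - 36)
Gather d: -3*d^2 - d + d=-3*d^2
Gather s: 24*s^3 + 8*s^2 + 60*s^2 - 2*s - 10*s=24*s^3 + 68*s^2 - 12*s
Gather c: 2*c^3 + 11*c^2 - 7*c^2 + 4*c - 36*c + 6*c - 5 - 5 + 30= 2*c^3 + 4*c^2 - 26*c + 20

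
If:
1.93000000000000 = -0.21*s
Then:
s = -9.19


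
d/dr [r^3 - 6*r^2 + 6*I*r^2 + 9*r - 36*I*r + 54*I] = 3*r^2 + 12*r*(-1 + I) + 9 - 36*I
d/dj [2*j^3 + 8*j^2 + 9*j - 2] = 6*j^2 + 16*j + 9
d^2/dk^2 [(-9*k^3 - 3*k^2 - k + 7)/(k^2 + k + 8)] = 2*(65*k^3 - 123*k^2 - 1683*k - 233)/(k^6 + 3*k^5 + 27*k^4 + 49*k^3 + 216*k^2 + 192*k + 512)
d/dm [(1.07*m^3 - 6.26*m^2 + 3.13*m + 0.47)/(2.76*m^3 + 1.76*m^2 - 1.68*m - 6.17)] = (-1.77635683940025e-15*m^5 + 19.1608*m^4 - 20.8728*m^3 - 18.6893*m^2 + 75.594*m - 18.5225)/(7.6176*m^6 + 9.7152*m^5 - 6.176*m^4 - 39.972*m^3 - 18.896*m^2 + 20.7312*m + 38.0689)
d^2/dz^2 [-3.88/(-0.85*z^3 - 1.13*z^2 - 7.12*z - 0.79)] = (-(19.788*z + 8.7688)*(0.85*z^3 + 1.13*z^2 + 7.12*z + 0.79) + 3.88*(2.55*z^2 + 2.26*z + 7.12)*(5.1*z^2 + 4.52*z + 14.24))/(0.85*z^3 + 1.13*z^2 + 7.12*z + 0.79)^3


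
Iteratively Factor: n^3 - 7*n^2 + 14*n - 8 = (n - 4)*(n^2 - 3*n + 2) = (n - 4)*(n - 2)*(n - 1)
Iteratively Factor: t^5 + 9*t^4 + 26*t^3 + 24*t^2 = (t)*(t^4 + 9*t^3 + 26*t^2 + 24*t) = t*(t + 4)*(t^3 + 5*t^2 + 6*t) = t*(t + 3)*(t + 4)*(t^2 + 2*t) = t^2*(t + 3)*(t + 4)*(t + 2)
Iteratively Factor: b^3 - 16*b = (b + 4)*(b^2 - 4*b) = (b - 4)*(b + 4)*(b)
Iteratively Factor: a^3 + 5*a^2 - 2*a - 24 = (a + 3)*(a^2 + 2*a - 8) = (a - 2)*(a + 3)*(a + 4)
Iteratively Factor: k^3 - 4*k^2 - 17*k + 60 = (k - 5)*(k^2 + k - 12) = (k - 5)*(k - 3)*(k + 4)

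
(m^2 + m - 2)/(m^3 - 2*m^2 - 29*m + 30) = (m + 2)/(m^2 - m - 30)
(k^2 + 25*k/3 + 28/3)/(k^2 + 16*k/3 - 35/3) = (3*k + 4)/(3*k - 5)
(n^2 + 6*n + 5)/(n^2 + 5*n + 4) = (n + 5)/(n + 4)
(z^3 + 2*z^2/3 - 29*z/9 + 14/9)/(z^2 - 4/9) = (3*z^2 + 4*z - 7)/(3*z + 2)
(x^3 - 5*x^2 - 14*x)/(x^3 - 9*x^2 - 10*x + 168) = x*(x + 2)/(x^2 - 2*x - 24)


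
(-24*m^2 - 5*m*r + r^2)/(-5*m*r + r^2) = (24*m^2 + 5*m*r - r^2)/(r*(5*m - r))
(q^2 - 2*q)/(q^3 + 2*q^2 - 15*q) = (q - 2)/(q^2 + 2*q - 15)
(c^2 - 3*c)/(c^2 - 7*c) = (c - 3)/(c - 7)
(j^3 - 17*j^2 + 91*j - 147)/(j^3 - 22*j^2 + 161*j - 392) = (j - 3)/(j - 8)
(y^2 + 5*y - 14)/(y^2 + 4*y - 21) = (y - 2)/(y - 3)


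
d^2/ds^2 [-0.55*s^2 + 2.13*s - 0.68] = -1.10000000000000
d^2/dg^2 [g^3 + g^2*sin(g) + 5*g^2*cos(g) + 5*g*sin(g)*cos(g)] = -g^2*sin(g) - 5*g^2*cos(g) - 20*g*sin(g) - 10*g*sin(2*g) + 4*g*cos(g) + 6*g + 2*sin(g) + 10*cos(g) + 10*cos(2*g)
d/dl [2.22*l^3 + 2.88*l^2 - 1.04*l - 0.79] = 6.66*l^2 + 5.76*l - 1.04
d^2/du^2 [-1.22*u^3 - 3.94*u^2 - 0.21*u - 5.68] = -7.32*u - 7.88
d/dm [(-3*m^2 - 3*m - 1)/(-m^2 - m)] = (-2*m - 1)/(m^2*(m^2 + 2*m + 1))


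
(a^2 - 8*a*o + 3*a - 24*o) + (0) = a^2 - 8*a*o + 3*a - 24*o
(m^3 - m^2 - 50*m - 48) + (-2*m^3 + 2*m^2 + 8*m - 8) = -m^3 + m^2 - 42*m - 56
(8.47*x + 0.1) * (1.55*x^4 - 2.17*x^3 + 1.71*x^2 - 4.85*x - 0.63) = 13.1285*x^5 - 18.2249*x^4 + 14.2667*x^3 - 40.9085*x^2 - 5.8211*x - 0.063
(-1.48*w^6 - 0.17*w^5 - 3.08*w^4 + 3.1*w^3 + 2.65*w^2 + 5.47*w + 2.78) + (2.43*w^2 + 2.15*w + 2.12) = -1.48*w^6 - 0.17*w^5 - 3.08*w^4 + 3.1*w^3 + 5.08*w^2 + 7.62*w + 4.9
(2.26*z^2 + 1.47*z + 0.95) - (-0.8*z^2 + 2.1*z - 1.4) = 3.06*z^2 - 0.63*z + 2.35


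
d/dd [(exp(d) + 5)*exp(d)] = (2*exp(d) + 5)*exp(d)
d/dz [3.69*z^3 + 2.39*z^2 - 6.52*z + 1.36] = 11.07*z^2 + 4.78*z - 6.52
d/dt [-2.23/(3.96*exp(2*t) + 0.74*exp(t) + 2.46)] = (17.6616*exp(t) + 1.6502)*exp(t)/(3.96*exp(2*t) + 0.74*exp(t) + 2.46)^2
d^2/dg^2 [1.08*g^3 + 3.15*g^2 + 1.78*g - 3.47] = 6.48*g + 6.3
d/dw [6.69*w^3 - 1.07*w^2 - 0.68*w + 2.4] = 20.07*w^2 - 2.14*w - 0.68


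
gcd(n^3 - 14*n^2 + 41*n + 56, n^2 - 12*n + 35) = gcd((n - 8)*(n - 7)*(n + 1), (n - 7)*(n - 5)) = n - 7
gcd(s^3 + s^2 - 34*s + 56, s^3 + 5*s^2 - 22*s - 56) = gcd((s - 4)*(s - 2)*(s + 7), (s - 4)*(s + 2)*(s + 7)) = s^2 + 3*s - 28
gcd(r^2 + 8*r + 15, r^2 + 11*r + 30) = r + 5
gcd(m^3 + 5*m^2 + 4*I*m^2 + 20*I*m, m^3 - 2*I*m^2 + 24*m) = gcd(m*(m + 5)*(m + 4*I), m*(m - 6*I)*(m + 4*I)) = m^2 + 4*I*m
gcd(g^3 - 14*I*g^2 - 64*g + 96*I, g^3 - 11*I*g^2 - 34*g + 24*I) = g^2 - 10*I*g - 24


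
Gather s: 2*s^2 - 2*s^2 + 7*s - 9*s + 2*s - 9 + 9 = 0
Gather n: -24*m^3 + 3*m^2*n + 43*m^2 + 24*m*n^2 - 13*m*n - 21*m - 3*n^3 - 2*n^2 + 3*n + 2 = -24*m^3 + 43*m^2 - 21*m - 3*n^3 + n^2*(24*m - 2) + n*(3*m^2 - 13*m + 3) + 2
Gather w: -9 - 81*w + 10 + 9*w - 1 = -72*w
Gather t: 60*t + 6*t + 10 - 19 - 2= 66*t - 11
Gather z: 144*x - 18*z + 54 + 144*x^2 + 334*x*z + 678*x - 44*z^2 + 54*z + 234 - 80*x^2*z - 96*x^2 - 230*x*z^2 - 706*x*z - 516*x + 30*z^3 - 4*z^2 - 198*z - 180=48*x^2 + 306*x + 30*z^3 + z^2*(-230*x - 48) + z*(-80*x^2 - 372*x - 162) + 108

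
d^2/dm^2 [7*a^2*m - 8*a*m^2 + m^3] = -16*a + 6*m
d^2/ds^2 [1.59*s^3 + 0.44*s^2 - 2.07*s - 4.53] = 9.54*s + 0.88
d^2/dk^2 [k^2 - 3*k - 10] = 2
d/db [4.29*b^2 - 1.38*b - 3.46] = 8.58*b - 1.38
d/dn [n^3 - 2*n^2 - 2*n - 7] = 3*n^2 - 4*n - 2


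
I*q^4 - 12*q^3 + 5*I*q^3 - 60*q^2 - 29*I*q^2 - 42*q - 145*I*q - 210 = (q + 5)*(q + 6*I)*(q + 7*I)*(I*q + 1)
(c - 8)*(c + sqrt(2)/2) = c^2 - 8*c + sqrt(2)*c/2 - 4*sqrt(2)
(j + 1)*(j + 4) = j^2 + 5*j + 4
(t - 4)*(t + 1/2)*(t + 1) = t^3 - 5*t^2/2 - 11*t/2 - 2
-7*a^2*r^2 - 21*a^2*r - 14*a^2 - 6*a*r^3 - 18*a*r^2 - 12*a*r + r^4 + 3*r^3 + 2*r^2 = (-7*a + r)*(a + r)*(r + 1)*(r + 2)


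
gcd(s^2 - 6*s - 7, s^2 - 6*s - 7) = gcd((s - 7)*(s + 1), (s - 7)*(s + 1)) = s^2 - 6*s - 7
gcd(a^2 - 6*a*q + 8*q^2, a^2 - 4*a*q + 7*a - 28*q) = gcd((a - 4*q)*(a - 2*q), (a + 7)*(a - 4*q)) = -a + 4*q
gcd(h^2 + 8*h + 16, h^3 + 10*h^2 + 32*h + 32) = h^2 + 8*h + 16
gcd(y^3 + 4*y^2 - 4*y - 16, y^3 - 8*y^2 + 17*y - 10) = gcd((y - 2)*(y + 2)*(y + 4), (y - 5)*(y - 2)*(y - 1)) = y - 2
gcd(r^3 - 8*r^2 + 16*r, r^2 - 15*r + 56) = 1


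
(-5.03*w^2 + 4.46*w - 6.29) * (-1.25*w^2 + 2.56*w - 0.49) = 6.2875*w^4 - 18.4518*w^3 + 21.7448*w^2 - 18.2878*w + 3.0821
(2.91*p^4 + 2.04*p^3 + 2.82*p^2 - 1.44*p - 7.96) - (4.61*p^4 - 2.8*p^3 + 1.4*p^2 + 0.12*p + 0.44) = -1.7*p^4 + 4.84*p^3 + 1.42*p^2 - 1.56*p - 8.4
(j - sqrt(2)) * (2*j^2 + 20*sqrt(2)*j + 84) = 2*j^3 + 18*sqrt(2)*j^2 + 44*j - 84*sqrt(2)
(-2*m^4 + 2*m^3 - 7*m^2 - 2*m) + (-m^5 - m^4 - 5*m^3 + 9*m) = -m^5 - 3*m^4 - 3*m^3 - 7*m^2 + 7*m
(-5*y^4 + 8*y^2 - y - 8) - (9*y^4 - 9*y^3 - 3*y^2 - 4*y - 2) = -14*y^4 + 9*y^3 + 11*y^2 + 3*y - 6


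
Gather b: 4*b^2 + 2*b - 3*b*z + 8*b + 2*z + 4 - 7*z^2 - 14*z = 4*b^2 + b*(10 - 3*z) - 7*z^2 - 12*z + 4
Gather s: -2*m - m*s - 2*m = -m*s - 4*m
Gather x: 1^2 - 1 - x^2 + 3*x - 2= -x^2 + 3*x - 2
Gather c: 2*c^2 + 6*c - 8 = 2*c^2 + 6*c - 8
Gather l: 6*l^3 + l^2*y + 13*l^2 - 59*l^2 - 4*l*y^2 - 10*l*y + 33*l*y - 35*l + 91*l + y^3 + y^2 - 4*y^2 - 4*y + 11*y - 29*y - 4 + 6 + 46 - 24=6*l^3 + l^2*(y - 46) + l*(-4*y^2 + 23*y + 56) + y^3 - 3*y^2 - 22*y + 24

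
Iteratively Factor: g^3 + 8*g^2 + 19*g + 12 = (g + 1)*(g^2 + 7*g + 12) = (g + 1)*(g + 3)*(g + 4)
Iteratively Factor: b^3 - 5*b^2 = (b - 5)*(b^2) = b*(b - 5)*(b)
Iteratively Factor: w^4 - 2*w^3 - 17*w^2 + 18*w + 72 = (w - 4)*(w^3 + 2*w^2 - 9*w - 18) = (w - 4)*(w + 3)*(w^2 - w - 6) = (w - 4)*(w + 2)*(w + 3)*(w - 3)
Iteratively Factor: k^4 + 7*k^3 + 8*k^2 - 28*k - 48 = (k + 2)*(k^3 + 5*k^2 - 2*k - 24) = (k - 2)*(k + 2)*(k^2 + 7*k + 12) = (k - 2)*(k + 2)*(k + 3)*(k + 4)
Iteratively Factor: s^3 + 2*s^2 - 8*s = (s + 4)*(s^2 - 2*s) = (s - 2)*(s + 4)*(s)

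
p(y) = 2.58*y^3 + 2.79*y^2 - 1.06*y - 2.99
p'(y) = 7.74*y^2 + 5.58*y - 1.06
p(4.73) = 327.44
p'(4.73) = 198.50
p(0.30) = -2.99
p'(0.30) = 1.31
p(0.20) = -3.07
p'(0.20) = 0.37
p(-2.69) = -30.17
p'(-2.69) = 39.94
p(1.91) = 23.14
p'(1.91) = 37.83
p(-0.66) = -1.82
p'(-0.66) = -1.37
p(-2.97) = -42.82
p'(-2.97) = 50.64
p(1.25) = 5.08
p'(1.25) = 18.01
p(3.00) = 88.60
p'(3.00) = 85.34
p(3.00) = 88.60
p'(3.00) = 85.34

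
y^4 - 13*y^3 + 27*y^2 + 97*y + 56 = (y - 8)*(y - 7)*(y + 1)^2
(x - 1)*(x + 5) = x^2 + 4*x - 5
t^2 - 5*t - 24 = (t - 8)*(t + 3)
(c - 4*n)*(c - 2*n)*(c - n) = c^3 - 7*c^2*n + 14*c*n^2 - 8*n^3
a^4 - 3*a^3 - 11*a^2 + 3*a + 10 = (a - 5)*(a - 1)*(a + 1)*(a + 2)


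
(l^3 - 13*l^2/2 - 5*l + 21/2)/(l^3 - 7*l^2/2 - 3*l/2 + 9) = (l^2 - 8*l + 7)/(l^2 - 5*l + 6)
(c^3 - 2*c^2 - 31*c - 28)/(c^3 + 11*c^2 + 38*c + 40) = (c^2 - 6*c - 7)/(c^2 + 7*c + 10)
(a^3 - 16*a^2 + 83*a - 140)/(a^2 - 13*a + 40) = (a^2 - 11*a + 28)/(a - 8)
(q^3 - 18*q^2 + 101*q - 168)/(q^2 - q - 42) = (q^2 - 11*q + 24)/(q + 6)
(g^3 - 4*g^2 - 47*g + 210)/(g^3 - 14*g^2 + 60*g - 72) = (g^2 + 2*g - 35)/(g^2 - 8*g + 12)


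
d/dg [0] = 0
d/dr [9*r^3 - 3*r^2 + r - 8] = 27*r^2 - 6*r + 1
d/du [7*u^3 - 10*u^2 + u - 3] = 21*u^2 - 20*u + 1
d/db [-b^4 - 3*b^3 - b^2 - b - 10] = -4*b^3 - 9*b^2 - 2*b - 1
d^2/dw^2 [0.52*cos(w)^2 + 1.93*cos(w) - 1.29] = -1.93*cos(w) - 1.04*cos(2*w)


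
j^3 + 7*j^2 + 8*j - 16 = (j - 1)*(j + 4)^2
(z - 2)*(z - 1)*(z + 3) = z^3 - 7*z + 6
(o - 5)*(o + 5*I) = o^2 - 5*o + 5*I*o - 25*I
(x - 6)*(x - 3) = x^2 - 9*x + 18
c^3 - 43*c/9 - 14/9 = (c - 7/3)*(c + 1/3)*(c + 2)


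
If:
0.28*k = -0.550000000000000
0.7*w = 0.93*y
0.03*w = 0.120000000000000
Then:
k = -1.96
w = 4.00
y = 3.01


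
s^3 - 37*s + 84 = (s - 4)*(s - 3)*(s + 7)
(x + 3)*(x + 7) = x^2 + 10*x + 21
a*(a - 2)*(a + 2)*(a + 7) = a^4 + 7*a^3 - 4*a^2 - 28*a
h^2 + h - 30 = (h - 5)*(h + 6)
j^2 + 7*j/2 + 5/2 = (j + 1)*(j + 5/2)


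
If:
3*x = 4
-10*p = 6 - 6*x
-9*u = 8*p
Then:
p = 1/5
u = -8/45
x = 4/3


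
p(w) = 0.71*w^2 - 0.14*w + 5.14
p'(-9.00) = -12.92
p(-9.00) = 63.91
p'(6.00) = 8.38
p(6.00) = 29.86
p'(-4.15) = -6.03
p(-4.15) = 17.95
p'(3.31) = 4.56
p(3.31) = 12.46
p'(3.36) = 4.63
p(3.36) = 12.69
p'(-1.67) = -2.51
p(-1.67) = 7.35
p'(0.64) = 0.77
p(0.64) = 5.34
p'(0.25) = 0.22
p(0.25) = 5.15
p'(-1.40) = -2.13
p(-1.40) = 6.73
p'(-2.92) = -4.29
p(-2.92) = 11.60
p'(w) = 1.42*w - 0.14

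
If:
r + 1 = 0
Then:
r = -1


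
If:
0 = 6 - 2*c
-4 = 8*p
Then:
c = 3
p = -1/2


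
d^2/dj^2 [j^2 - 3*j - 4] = 2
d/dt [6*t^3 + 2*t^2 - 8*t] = 18*t^2 + 4*t - 8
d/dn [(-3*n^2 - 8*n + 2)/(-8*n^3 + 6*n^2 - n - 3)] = (-24*n^4 - 128*n^3 + 99*n^2 - 6*n + 26)/(64*n^6 - 96*n^5 + 52*n^4 + 36*n^3 - 35*n^2 + 6*n + 9)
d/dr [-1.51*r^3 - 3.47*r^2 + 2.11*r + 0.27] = -4.53*r^2 - 6.94*r + 2.11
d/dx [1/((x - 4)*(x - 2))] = 2*(3 - x)/(x^4 - 12*x^3 + 52*x^2 - 96*x + 64)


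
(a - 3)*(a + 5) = a^2 + 2*a - 15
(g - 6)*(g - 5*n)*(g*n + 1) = g^3*n - 5*g^2*n^2 - 6*g^2*n + g^2 + 30*g*n^2 - 5*g*n - 6*g + 30*n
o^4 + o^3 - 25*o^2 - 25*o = o*(o - 5)*(o + 1)*(o + 5)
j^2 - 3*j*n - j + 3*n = (j - 1)*(j - 3*n)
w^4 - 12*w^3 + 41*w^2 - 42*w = w*(w - 7)*(w - 3)*(w - 2)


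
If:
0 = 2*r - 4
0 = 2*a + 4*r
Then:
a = -4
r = 2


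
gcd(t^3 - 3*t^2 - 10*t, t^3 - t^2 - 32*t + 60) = t - 5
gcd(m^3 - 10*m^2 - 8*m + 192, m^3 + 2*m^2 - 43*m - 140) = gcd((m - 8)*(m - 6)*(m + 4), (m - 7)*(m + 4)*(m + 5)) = m + 4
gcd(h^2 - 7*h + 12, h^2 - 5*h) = 1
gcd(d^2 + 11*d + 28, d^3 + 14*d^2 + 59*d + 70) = d + 7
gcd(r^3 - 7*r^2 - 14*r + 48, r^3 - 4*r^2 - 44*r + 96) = r^2 - 10*r + 16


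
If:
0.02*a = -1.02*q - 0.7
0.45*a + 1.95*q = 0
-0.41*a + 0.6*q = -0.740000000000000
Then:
No Solution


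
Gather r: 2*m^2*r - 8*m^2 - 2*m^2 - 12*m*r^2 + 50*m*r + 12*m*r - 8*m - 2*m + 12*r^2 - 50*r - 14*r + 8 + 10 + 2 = -10*m^2 - 10*m + r^2*(12 - 12*m) + r*(2*m^2 + 62*m - 64) + 20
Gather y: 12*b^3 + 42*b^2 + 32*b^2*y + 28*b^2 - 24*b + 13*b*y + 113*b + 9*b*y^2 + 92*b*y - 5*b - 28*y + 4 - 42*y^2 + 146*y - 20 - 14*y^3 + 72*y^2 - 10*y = 12*b^3 + 70*b^2 + 84*b - 14*y^3 + y^2*(9*b + 30) + y*(32*b^2 + 105*b + 108) - 16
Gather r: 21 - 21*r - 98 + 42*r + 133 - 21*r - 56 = 0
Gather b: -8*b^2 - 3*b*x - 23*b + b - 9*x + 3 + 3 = -8*b^2 + b*(-3*x - 22) - 9*x + 6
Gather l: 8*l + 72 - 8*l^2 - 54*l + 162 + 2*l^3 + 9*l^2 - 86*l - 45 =2*l^3 + l^2 - 132*l + 189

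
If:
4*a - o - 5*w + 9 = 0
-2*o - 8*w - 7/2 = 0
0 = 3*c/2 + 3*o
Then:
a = w/4 - 43/16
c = 8*w + 7/2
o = -4*w - 7/4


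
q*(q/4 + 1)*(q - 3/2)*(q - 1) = q^4/4 + 3*q^3/8 - 17*q^2/8 + 3*q/2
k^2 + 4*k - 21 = (k - 3)*(k + 7)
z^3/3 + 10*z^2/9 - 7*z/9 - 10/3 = (z/3 + 1)*(z - 5/3)*(z + 2)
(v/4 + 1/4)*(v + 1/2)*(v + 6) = v^3/4 + 15*v^2/8 + 19*v/8 + 3/4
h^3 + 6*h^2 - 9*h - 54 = (h - 3)*(h + 3)*(h + 6)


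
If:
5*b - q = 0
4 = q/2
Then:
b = 8/5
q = 8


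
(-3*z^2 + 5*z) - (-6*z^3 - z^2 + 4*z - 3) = 6*z^3 - 2*z^2 + z + 3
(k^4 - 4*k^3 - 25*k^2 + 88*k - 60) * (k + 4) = k^5 - 41*k^3 - 12*k^2 + 292*k - 240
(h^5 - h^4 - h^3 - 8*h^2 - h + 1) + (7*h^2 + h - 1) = h^5 - h^4 - h^3 - h^2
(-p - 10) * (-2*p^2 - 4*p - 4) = 2*p^3 + 24*p^2 + 44*p + 40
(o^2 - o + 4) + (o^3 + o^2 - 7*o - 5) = o^3 + 2*o^2 - 8*o - 1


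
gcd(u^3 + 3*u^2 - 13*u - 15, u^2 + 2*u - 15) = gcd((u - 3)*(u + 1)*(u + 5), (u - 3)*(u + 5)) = u^2 + 2*u - 15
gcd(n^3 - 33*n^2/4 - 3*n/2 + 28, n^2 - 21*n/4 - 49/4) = n + 7/4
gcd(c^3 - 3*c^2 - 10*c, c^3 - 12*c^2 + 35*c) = c^2 - 5*c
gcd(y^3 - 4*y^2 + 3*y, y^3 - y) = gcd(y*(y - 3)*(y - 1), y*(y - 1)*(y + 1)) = y^2 - y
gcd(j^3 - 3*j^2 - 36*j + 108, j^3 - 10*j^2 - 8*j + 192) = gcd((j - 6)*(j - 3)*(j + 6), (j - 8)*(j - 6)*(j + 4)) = j - 6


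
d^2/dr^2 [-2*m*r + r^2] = 2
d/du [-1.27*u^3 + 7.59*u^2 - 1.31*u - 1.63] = -3.81*u^2 + 15.18*u - 1.31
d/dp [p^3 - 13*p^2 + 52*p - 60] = 3*p^2 - 26*p + 52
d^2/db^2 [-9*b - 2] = 0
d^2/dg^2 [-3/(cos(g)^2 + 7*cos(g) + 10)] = 3*(4*sin(g)^4 - 11*sin(g)^2 - 385*cos(g)/4 + 21*cos(3*g)/4 - 71)/((cos(g) + 2)^3*(cos(g) + 5)^3)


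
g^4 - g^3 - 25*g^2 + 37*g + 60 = (g - 4)*(g - 3)*(g + 1)*(g + 5)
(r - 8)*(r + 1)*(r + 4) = r^3 - 3*r^2 - 36*r - 32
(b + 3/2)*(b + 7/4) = b^2 + 13*b/4 + 21/8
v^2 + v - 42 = (v - 6)*(v + 7)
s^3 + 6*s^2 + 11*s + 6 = (s + 1)*(s + 2)*(s + 3)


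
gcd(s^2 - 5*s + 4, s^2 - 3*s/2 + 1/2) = s - 1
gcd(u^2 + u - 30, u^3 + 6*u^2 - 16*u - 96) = u + 6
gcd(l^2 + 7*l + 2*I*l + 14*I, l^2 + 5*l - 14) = l + 7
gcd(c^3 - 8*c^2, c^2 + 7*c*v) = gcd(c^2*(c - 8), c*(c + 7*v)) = c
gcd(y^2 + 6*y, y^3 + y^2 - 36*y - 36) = y + 6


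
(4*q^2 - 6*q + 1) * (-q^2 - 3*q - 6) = -4*q^4 - 6*q^3 - 7*q^2 + 33*q - 6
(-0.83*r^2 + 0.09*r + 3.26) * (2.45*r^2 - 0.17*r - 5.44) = -2.0335*r^4 + 0.3616*r^3 + 12.4869*r^2 - 1.0438*r - 17.7344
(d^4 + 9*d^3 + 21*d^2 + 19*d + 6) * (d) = d^5 + 9*d^4 + 21*d^3 + 19*d^2 + 6*d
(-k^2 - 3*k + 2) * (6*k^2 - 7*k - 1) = -6*k^4 - 11*k^3 + 34*k^2 - 11*k - 2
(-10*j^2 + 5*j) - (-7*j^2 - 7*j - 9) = -3*j^2 + 12*j + 9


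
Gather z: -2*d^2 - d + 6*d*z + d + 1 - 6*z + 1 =-2*d^2 + z*(6*d - 6) + 2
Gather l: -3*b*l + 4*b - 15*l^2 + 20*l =4*b - 15*l^2 + l*(20 - 3*b)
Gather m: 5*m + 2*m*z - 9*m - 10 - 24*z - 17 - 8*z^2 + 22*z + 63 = m*(2*z - 4) - 8*z^2 - 2*z + 36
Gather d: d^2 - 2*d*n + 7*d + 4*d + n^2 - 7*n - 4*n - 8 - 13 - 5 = d^2 + d*(11 - 2*n) + n^2 - 11*n - 26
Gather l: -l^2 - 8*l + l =-l^2 - 7*l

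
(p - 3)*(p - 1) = p^2 - 4*p + 3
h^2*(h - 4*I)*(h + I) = h^4 - 3*I*h^3 + 4*h^2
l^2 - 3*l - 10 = (l - 5)*(l + 2)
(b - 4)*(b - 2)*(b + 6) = b^3 - 28*b + 48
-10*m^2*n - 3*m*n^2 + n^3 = n*(-5*m + n)*(2*m + n)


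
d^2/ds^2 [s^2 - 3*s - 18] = 2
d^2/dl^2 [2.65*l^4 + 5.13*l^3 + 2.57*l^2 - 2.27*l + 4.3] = 31.8*l^2 + 30.78*l + 5.14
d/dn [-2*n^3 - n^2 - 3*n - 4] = -6*n^2 - 2*n - 3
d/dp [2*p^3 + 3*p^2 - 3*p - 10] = 6*p^2 + 6*p - 3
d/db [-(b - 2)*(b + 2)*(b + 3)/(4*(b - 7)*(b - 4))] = (-b^4 + 22*b^3 - 55*b^2 - 192*b + 244)/(4*(b^4 - 22*b^3 + 177*b^2 - 616*b + 784))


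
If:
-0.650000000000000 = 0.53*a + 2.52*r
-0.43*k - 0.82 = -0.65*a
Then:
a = -4.75471698113208*r - 1.22641509433962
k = -7.18736287845546*r - 3.76086002632734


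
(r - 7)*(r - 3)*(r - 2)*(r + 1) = r^4 - 11*r^3 + 29*r^2 - r - 42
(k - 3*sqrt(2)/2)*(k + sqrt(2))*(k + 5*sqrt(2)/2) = k^3 + 2*sqrt(2)*k^2 - 11*k/2 - 15*sqrt(2)/2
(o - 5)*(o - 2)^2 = o^3 - 9*o^2 + 24*o - 20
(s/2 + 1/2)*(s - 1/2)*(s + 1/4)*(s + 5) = s^4/2 + 23*s^3/8 + 27*s^2/16 - s - 5/16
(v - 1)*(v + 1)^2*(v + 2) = v^4 + 3*v^3 + v^2 - 3*v - 2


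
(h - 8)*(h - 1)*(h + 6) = h^3 - 3*h^2 - 46*h + 48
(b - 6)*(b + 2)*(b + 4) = b^3 - 28*b - 48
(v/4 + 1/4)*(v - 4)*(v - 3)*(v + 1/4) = v^4/4 - 23*v^3/16 + 7*v^2/8 + 53*v/16 + 3/4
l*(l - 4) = l^2 - 4*l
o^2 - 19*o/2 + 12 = (o - 8)*(o - 3/2)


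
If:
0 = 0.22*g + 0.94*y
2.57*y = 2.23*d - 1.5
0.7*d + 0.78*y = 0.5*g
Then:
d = 0.53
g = 0.54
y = -0.13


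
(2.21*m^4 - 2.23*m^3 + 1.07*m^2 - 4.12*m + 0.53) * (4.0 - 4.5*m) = -9.945*m^5 + 18.875*m^4 - 13.735*m^3 + 22.82*m^2 - 18.865*m + 2.12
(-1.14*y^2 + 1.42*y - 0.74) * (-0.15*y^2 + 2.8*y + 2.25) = 0.171*y^4 - 3.405*y^3 + 1.522*y^2 + 1.123*y - 1.665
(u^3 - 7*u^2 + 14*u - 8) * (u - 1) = u^4 - 8*u^3 + 21*u^2 - 22*u + 8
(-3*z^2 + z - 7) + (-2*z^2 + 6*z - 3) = -5*z^2 + 7*z - 10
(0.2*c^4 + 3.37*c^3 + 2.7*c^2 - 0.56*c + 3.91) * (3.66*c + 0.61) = 0.732*c^5 + 12.4562*c^4 + 11.9377*c^3 - 0.4026*c^2 + 13.969*c + 2.3851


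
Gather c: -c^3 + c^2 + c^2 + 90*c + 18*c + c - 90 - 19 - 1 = -c^3 + 2*c^2 + 109*c - 110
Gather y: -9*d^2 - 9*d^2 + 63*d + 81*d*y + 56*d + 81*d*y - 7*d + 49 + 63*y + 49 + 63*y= -18*d^2 + 112*d + y*(162*d + 126) + 98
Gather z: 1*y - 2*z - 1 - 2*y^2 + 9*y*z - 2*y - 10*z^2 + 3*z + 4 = -2*y^2 - y - 10*z^2 + z*(9*y + 1) + 3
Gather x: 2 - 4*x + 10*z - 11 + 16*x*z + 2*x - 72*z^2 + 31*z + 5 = x*(16*z - 2) - 72*z^2 + 41*z - 4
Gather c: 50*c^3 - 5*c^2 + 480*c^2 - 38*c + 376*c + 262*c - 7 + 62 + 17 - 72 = 50*c^3 + 475*c^2 + 600*c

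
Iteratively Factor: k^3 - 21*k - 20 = (k + 4)*(k^2 - 4*k - 5) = (k - 5)*(k + 4)*(k + 1)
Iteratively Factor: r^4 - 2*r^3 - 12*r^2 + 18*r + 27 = (r - 3)*(r^3 + r^2 - 9*r - 9) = (r - 3)*(r + 1)*(r^2 - 9) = (r - 3)^2*(r + 1)*(r + 3)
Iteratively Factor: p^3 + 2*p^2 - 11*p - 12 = (p + 4)*(p^2 - 2*p - 3) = (p + 1)*(p + 4)*(p - 3)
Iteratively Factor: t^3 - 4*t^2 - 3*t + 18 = (t - 3)*(t^2 - t - 6) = (t - 3)*(t + 2)*(t - 3)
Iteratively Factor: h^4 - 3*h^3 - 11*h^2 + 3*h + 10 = (h - 5)*(h^3 + 2*h^2 - h - 2) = (h - 5)*(h - 1)*(h^2 + 3*h + 2) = (h - 5)*(h - 1)*(h + 1)*(h + 2)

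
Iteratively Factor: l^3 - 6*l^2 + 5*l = (l - 5)*(l^2 - l) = l*(l - 5)*(l - 1)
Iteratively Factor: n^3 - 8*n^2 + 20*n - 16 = (n - 2)*(n^2 - 6*n + 8) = (n - 4)*(n - 2)*(n - 2)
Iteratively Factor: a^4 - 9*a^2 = (a - 3)*(a^3 + 3*a^2) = (a - 3)*(a + 3)*(a^2) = a*(a - 3)*(a + 3)*(a)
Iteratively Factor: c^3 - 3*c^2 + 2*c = (c)*(c^2 - 3*c + 2) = c*(c - 2)*(c - 1)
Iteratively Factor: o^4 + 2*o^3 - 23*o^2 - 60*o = (o - 5)*(o^3 + 7*o^2 + 12*o) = o*(o - 5)*(o^2 + 7*o + 12) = o*(o - 5)*(o + 4)*(o + 3)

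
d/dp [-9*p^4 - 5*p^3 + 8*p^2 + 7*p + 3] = -36*p^3 - 15*p^2 + 16*p + 7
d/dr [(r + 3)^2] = 2*r + 6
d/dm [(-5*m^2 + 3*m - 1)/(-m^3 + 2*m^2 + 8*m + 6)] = (-5*m^4 + 6*m^3 - 49*m^2 - 56*m + 26)/(m^6 - 4*m^5 - 12*m^4 + 20*m^3 + 88*m^2 + 96*m + 36)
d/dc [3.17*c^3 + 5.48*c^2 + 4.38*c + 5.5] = 9.51*c^2 + 10.96*c + 4.38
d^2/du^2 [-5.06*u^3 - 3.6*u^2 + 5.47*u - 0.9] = -30.36*u - 7.2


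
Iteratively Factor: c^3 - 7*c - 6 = (c + 2)*(c^2 - 2*c - 3) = (c + 1)*(c + 2)*(c - 3)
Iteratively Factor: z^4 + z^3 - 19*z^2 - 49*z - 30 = (z - 5)*(z^3 + 6*z^2 + 11*z + 6) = (z - 5)*(z + 2)*(z^2 + 4*z + 3) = (z - 5)*(z + 2)*(z + 3)*(z + 1)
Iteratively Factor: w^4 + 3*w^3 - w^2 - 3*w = (w + 3)*(w^3 - w) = w*(w + 3)*(w^2 - 1) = w*(w - 1)*(w + 3)*(w + 1)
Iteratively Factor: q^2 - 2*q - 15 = (q + 3)*(q - 5)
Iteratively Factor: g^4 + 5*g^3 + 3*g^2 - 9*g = (g + 3)*(g^3 + 2*g^2 - 3*g) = (g - 1)*(g + 3)*(g^2 + 3*g) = g*(g - 1)*(g + 3)*(g + 3)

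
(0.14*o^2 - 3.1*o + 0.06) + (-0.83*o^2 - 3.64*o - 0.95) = -0.69*o^2 - 6.74*o - 0.89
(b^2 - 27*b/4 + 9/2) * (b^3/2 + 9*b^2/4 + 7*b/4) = b^5/2 - 9*b^4/8 - 179*b^3/16 - 27*b^2/16 + 63*b/8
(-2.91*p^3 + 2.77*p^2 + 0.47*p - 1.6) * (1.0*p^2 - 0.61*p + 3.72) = -2.91*p^5 + 4.5451*p^4 - 12.0449*p^3 + 8.4177*p^2 + 2.7244*p - 5.952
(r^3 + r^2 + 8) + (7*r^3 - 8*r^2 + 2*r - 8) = 8*r^3 - 7*r^2 + 2*r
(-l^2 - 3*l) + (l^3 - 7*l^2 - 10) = l^3 - 8*l^2 - 3*l - 10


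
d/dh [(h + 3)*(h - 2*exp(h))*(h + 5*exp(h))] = 3*h^2*exp(h) + 3*h^2 - 20*h*exp(2*h) + 15*h*exp(h) + 6*h - 70*exp(2*h) + 9*exp(h)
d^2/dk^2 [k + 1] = 0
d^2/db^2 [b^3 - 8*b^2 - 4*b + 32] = 6*b - 16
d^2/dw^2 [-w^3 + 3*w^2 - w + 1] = 6 - 6*w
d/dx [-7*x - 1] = -7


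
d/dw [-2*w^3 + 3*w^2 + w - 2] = -6*w^2 + 6*w + 1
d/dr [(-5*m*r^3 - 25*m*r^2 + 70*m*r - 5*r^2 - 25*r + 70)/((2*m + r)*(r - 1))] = 5*((2*m + r)*(r - 1)*(-3*m*r^2 - 10*m*r + 14*m - 2*r - 5) + (2*m + r)*(m*r^3 + 5*m*r^2 - 14*m*r + r^2 + 5*r - 14) + (r - 1)*(m*r^3 + 5*m*r^2 - 14*m*r + r^2 + 5*r - 14))/((2*m + r)^2*(r - 1)^2)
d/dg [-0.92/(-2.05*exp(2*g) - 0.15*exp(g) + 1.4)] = (-3.772*exp(g) - 0.138)*exp(g)/(2.05*exp(2*g) + 0.15*exp(g) - 1.4)^2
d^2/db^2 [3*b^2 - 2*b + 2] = 6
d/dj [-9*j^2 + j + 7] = 1 - 18*j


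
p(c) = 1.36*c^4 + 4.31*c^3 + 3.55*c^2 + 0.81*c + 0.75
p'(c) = 5.44*c^3 + 12.93*c^2 + 7.1*c + 0.81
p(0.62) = 3.84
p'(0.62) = 11.48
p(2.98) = 256.00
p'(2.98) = 280.75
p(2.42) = 131.23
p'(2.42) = 170.81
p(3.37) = 384.16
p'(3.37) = 379.79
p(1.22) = 17.86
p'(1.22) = 38.60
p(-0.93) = 0.62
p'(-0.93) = 1.01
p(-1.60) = -0.20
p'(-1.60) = 0.27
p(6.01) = 2843.81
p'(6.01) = 1691.44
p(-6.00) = 955.29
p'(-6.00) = -751.35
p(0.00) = 0.75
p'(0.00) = 0.81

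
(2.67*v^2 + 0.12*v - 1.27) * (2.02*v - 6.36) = 5.3934*v^3 - 16.7388*v^2 - 3.3286*v + 8.0772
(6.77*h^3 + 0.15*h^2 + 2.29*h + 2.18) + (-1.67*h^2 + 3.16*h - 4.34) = 6.77*h^3 - 1.52*h^2 + 5.45*h - 2.16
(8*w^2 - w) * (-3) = -24*w^2 + 3*w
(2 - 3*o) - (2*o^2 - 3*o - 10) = 12 - 2*o^2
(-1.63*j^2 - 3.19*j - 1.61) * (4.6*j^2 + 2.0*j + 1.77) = -7.498*j^4 - 17.934*j^3 - 16.6711*j^2 - 8.8663*j - 2.8497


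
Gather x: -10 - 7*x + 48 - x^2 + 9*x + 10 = -x^2 + 2*x + 48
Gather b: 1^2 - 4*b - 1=-4*b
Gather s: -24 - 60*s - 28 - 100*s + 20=-160*s - 32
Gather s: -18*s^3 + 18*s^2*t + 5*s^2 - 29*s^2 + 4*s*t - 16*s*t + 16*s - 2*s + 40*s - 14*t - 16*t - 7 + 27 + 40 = -18*s^3 + s^2*(18*t - 24) + s*(54 - 12*t) - 30*t + 60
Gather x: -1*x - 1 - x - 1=-2*x - 2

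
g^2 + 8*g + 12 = (g + 2)*(g + 6)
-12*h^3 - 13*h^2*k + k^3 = (-4*h + k)*(h + k)*(3*h + k)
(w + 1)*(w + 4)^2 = w^3 + 9*w^2 + 24*w + 16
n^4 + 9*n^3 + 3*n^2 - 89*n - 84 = (n - 3)*(n + 1)*(n + 4)*(n + 7)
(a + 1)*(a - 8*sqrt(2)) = a^2 - 8*sqrt(2)*a + a - 8*sqrt(2)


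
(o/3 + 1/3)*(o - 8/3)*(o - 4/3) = o^3/3 - o^2 - 4*o/27 + 32/27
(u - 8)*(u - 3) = u^2 - 11*u + 24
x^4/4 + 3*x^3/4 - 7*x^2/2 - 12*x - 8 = (x/4 + 1/2)*(x - 4)*(x + 1)*(x + 4)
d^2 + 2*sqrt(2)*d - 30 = (d - 3*sqrt(2))*(d + 5*sqrt(2))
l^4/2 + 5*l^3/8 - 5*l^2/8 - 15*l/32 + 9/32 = (l/2 + 1/2)*(l - 3/4)*(l - 1/2)*(l + 3/2)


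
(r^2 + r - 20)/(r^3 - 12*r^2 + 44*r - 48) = (r + 5)/(r^2 - 8*r + 12)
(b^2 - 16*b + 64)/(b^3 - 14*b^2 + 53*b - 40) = (b - 8)/(b^2 - 6*b + 5)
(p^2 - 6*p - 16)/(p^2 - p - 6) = (p - 8)/(p - 3)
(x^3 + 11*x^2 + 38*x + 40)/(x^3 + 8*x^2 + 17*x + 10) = (x + 4)/(x + 1)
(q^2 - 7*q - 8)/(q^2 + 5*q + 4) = (q - 8)/(q + 4)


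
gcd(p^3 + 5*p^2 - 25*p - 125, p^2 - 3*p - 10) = p - 5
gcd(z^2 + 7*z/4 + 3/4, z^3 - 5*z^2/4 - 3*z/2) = z + 3/4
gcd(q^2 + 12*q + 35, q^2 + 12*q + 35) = q^2 + 12*q + 35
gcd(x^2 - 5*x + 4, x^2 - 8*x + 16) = x - 4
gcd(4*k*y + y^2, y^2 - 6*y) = y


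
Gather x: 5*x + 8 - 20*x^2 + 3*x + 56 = -20*x^2 + 8*x + 64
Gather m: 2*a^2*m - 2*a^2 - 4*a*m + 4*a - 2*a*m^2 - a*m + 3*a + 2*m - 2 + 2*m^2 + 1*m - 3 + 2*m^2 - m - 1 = -2*a^2 + 7*a + m^2*(4 - 2*a) + m*(2*a^2 - 5*a + 2) - 6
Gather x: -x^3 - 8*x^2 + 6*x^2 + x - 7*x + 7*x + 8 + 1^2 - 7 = -x^3 - 2*x^2 + x + 2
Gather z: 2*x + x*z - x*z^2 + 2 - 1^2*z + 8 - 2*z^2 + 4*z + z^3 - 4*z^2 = 2*x + z^3 + z^2*(-x - 6) + z*(x + 3) + 10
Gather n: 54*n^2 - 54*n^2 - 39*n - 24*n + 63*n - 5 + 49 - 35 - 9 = 0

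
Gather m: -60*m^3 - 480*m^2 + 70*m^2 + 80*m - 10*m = -60*m^3 - 410*m^2 + 70*m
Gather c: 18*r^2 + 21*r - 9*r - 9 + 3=18*r^2 + 12*r - 6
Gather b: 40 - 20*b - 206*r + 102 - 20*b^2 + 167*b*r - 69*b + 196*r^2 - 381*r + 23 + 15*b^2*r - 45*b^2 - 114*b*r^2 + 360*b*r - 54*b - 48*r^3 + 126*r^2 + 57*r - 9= b^2*(15*r - 65) + b*(-114*r^2 + 527*r - 143) - 48*r^3 + 322*r^2 - 530*r + 156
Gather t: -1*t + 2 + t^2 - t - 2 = t^2 - 2*t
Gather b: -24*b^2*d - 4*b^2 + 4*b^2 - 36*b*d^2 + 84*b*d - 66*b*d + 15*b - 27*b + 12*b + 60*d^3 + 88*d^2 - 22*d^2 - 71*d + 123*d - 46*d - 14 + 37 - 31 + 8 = -24*b^2*d + b*(-36*d^2 + 18*d) + 60*d^3 + 66*d^2 + 6*d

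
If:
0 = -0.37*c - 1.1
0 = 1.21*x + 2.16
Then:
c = -2.97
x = -1.79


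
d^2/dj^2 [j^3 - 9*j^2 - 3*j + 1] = 6*j - 18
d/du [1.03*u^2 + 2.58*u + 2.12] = 2.06*u + 2.58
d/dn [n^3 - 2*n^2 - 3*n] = 3*n^2 - 4*n - 3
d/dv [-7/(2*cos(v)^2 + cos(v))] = -(7*sin(v)/cos(v)^2 + 28*tan(v))/(2*cos(v) + 1)^2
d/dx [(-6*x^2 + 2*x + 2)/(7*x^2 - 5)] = 2*(-7*x^2 + 16*x - 5)/(49*x^4 - 70*x^2 + 25)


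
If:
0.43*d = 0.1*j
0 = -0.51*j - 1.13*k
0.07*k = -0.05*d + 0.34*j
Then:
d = 0.00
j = 0.00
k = 0.00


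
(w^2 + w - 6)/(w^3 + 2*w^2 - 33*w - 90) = (w - 2)/(w^2 - w - 30)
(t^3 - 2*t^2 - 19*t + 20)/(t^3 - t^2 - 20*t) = (t - 1)/t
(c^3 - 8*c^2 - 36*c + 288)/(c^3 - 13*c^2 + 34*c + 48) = (c + 6)/(c + 1)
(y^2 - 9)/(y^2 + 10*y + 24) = (y^2 - 9)/(y^2 + 10*y + 24)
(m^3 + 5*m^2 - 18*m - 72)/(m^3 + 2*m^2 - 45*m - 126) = (m - 4)/(m - 7)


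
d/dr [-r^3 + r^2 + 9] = r*(2 - 3*r)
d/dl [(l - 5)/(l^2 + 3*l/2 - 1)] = 2*(-2*l^2 + 20*l + 13)/(4*l^4 + 12*l^3 + l^2 - 12*l + 4)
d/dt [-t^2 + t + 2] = 1 - 2*t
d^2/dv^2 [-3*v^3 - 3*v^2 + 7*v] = -18*v - 6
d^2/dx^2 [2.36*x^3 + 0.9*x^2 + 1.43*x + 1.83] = 14.16*x + 1.8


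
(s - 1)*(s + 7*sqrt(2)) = s^2 - s + 7*sqrt(2)*s - 7*sqrt(2)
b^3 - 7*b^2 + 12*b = b*(b - 4)*(b - 3)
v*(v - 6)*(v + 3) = v^3 - 3*v^2 - 18*v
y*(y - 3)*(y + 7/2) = y^3 + y^2/2 - 21*y/2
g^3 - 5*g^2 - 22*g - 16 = (g - 8)*(g + 1)*(g + 2)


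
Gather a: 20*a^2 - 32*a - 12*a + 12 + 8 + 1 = 20*a^2 - 44*a + 21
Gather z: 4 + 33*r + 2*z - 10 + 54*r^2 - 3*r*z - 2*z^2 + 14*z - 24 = 54*r^2 + 33*r - 2*z^2 + z*(16 - 3*r) - 30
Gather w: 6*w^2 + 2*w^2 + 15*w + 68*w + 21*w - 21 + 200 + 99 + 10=8*w^2 + 104*w + 288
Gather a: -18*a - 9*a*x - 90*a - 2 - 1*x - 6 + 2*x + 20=a*(-9*x - 108) + x + 12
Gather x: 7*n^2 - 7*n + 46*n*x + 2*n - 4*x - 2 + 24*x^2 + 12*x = 7*n^2 - 5*n + 24*x^2 + x*(46*n + 8) - 2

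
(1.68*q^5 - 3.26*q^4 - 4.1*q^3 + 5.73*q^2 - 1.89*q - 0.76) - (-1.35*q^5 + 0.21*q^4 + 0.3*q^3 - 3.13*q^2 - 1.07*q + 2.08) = 3.03*q^5 - 3.47*q^4 - 4.4*q^3 + 8.86*q^2 - 0.82*q - 2.84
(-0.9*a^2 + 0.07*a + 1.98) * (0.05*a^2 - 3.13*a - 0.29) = -0.045*a^4 + 2.8205*a^3 + 0.1409*a^2 - 6.2177*a - 0.5742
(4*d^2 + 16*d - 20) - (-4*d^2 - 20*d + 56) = 8*d^2 + 36*d - 76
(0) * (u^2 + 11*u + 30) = 0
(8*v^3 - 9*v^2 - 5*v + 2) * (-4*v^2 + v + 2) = -32*v^5 + 44*v^4 + 27*v^3 - 31*v^2 - 8*v + 4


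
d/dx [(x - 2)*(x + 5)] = 2*x + 3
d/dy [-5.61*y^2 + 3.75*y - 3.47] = 3.75 - 11.22*y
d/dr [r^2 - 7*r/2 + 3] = 2*r - 7/2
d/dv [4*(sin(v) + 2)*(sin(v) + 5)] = 4*(2*sin(v) + 7)*cos(v)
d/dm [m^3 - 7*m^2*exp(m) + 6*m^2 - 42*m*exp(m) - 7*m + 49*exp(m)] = -7*m^2*exp(m) + 3*m^2 - 56*m*exp(m) + 12*m + 7*exp(m) - 7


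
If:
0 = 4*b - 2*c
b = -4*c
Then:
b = 0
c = 0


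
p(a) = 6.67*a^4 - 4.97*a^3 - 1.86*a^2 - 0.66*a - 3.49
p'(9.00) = 18207.87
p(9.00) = 39978.65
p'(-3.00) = -844.05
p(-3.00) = 656.21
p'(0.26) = -2.17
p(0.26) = -3.84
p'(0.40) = -2.83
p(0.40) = -4.20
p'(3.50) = 947.58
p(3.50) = 759.24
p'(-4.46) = -2647.61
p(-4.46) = 3042.53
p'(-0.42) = -3.70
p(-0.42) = -2.97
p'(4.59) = 2248.16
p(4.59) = 2434.26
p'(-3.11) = -935.84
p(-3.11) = 754.05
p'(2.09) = 170.01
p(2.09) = 68.90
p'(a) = 26.68*a^3 - 14.91*a^2 - 3.72*a - 0.66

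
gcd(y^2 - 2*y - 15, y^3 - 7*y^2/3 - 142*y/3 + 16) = 1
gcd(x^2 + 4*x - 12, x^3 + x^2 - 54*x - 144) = x + 6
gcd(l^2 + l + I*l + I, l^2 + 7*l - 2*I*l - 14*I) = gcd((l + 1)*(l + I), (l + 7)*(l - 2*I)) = 1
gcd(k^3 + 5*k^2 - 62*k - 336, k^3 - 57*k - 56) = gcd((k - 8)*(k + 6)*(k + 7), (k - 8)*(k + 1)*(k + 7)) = k^2 - k - 56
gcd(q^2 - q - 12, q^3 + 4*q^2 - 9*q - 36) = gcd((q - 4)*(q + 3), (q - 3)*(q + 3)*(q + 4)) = q + 3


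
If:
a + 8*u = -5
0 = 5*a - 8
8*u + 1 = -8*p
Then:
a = 8/5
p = 7/10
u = -33/40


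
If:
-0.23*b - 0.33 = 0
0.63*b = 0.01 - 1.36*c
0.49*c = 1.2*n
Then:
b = -1.43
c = 0.67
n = 0.27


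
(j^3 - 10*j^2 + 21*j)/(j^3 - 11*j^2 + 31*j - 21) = j/(j - 1)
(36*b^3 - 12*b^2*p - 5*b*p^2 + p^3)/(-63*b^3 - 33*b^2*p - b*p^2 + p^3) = (12*b^2 - 8*b*p + p^2)/(-21*b^2 - 4*b*p + p^2)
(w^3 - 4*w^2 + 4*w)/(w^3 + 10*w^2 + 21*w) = (w^2 - 4*w + 4)/(w^2 + 10*w + 21)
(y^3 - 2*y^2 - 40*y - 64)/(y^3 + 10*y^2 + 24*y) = (y^2 - 6*y - 16)/(y*(y + 6))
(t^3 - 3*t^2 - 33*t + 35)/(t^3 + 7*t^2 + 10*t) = (t^2 - 8*t + 7)/(t*(t + 2))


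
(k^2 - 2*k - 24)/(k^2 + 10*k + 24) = (k - 6)/(k + 6)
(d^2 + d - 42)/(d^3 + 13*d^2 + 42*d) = (d - 6)/(d*(d + 6))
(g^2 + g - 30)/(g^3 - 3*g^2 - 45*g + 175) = (g + 6)/(g^2 + 2*g - 35)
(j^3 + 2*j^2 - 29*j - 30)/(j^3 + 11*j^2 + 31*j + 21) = (j^2 + j - 30)/(j^2 + 10*j + 21)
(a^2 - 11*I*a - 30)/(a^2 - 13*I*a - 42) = (a - 5*I)/(a - 7*I)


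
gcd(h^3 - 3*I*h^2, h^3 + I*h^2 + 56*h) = h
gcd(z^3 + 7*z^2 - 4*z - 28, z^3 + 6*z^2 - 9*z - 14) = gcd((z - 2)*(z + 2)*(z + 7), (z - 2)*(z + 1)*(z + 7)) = z^2 + 5*z - 14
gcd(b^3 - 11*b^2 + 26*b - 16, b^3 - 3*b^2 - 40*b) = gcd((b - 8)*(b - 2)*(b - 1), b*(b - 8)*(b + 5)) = b - 8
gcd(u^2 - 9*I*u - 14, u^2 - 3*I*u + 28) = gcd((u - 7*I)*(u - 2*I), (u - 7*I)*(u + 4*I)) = u - 7*I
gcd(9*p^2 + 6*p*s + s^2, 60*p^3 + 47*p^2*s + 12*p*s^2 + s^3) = 3*p + s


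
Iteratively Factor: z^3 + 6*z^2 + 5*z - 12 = (z + 4)*(z^2 + 2*z - 3) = (z + 3)*(z + 4)*(z - 1)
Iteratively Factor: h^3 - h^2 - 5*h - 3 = (h - 3)*(h^2 + 2*h + 1) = (h - 3)*(h + 1)*(h + 1)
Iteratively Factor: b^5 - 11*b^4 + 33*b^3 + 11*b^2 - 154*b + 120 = (b + 2)*(b^4 - 13*b^3 + 59*b^2 - 107*b + 60) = (b - 3)*(b + 2)*(b^3 - 10*b^2 + 29*b - 20) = (b - 5)*(b - 3)*(b + 2)*(b^2 - 5*b + 4) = (b - 5)*(b - 3)*(b - 1)*(b + 2)*(b - 4)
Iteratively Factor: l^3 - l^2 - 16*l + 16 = (l - 1)*(l^2 - 16) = (l - 1)*(l + 4)*(l - 4)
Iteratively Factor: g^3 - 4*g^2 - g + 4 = (g - 1)*(g^2 - 3*g - 4) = (g - 1)*(g + 1)*(g - 4)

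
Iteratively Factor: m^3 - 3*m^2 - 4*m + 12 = (m + 2)*(m^2 - 5*m + 6) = (m - 2)*(m + 2)*(m - 3)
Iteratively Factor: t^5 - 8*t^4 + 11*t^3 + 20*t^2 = (t - 5)*(t^4 - 3*t^3 - 4*t^2) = t*(t - 5)*(t^3 - 3*t^2 - 4*t) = t^2*(t - 5)*(t^2 - 3*t - 4) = t^2*(t - 5)*(t + 1)*(t - 4)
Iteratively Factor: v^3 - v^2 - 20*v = (v + 4)*(v^2 - 5*v) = (v - 5)*(v + 4)*(v)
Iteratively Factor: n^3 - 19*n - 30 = (n + 3)*(n^2 - 3*n - 10) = (n - 5)*(n + 3)*(n + 2)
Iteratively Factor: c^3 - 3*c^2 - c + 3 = (c + 1)*(c^2 - 4*c + 3) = (c - 3)*(c + 1)*(c - 1)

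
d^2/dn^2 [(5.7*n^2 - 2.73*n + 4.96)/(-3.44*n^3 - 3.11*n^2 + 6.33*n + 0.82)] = (-134.90304*n^6 + 193.834368*n^5 - 1273.80792*n^4 - 1126.846426*n^3 + 365.380824*n^2 + 543.689556*n - 458.787508)/(40.707584*n^9 + 110.407488*n^8 - 124.903992*n^7 - 405.355657*n^6 + 177.201741*n^5 + 457.183455*n^4 - 149.840373*n^3 - 92.296002*n^2 - 12.768876*n - 0.551368)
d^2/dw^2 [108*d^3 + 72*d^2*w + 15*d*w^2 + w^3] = 30*d + 6*w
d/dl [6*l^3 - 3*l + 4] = 18*l^2 - 3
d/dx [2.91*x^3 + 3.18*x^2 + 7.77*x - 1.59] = 8.73*x^2 + 6.36*x + 7.77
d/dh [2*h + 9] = 2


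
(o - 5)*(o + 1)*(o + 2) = o^3 - 2*o^2 - 13*o - 10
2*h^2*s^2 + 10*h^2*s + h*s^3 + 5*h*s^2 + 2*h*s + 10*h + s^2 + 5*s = (2*h + s)*(s + 5)*(h*s + 1)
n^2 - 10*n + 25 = (n - 5)^2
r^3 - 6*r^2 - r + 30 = (r - 5)*(r - 3)*(r + 2)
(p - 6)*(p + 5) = p^2 - p - 30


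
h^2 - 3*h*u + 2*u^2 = (h - 2*u)*(h - u)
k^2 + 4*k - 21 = (k - 3)*(k + 7)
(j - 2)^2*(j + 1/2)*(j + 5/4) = j^4 - 9*j^3/4 - 19*j^2/8 + 9*j/2 + 5/2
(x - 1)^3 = x^3 - 3*x^2 + 3*x - 1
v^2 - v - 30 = (v - 6)*(v + 5)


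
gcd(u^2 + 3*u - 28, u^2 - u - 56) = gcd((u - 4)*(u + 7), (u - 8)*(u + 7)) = u + 7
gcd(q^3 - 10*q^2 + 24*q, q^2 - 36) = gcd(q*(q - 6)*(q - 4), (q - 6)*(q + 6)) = q - 6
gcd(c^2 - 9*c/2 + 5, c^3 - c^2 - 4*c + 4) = c - 2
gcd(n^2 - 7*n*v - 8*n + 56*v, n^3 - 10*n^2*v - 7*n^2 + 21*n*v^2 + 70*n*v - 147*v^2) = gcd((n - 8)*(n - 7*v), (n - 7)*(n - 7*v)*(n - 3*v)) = -n + 7*v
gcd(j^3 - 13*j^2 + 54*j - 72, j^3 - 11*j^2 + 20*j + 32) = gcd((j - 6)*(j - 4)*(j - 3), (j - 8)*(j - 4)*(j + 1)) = j - 4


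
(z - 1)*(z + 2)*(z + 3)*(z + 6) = z^4 + 10*z^3 + 25*z^2 - 36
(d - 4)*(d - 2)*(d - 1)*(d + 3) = d^4 - 4*d^3 - 7*d^2 + 34*d - 24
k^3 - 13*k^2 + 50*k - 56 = (k - 7)*(k - 4)*(k - 2)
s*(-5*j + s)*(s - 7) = -5*j*s^2 + 35*j*s + s^3 - 7*s^2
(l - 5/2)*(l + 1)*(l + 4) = l^3 + 5*l^2/2 - 17*l/2 - 10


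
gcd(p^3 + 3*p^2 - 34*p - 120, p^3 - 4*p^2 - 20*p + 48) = p^2 - 2*p - 24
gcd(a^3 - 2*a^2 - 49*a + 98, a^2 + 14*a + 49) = a + 7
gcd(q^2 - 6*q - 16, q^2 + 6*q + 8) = q + 2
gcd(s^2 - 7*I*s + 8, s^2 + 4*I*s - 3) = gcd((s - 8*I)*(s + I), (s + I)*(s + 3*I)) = s + I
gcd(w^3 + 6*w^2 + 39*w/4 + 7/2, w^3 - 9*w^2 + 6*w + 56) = w + 2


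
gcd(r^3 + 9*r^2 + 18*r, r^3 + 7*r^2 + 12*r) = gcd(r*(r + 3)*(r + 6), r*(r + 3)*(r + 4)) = r^2 + 3*r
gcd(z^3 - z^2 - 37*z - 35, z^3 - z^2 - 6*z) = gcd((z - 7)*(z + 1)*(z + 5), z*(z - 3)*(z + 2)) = 1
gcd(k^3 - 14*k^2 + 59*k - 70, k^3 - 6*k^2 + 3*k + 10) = k^2 - 7*k + 10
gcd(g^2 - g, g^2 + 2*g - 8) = 1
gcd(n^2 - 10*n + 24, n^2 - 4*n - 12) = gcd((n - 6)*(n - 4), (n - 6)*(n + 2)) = n - 6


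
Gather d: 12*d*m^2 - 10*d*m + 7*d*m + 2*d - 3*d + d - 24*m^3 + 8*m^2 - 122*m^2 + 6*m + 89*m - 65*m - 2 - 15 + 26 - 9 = d*(12*m^2 - 3*m) - 24*m^3 - 114*m^2 + 30*m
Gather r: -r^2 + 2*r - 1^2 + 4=-r^2 + 2*r + 3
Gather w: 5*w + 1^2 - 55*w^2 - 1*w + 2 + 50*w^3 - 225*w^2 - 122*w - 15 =50*w^3 - 280*w^2 - 118*w - 12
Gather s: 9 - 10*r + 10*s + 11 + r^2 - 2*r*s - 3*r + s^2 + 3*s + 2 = r^2 - 13*r + s^2 + s*(13 - 2*r) + 22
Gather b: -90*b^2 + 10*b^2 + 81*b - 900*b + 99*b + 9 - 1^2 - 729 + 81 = -80*b^2 - 720*b - 640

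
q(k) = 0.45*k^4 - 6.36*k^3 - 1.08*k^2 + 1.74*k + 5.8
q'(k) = 1.8*k^3 - 19.08*k^2 - 2.16*k + 1.74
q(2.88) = -119.11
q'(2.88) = -119.74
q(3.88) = -273.22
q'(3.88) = -188.74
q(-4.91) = 985.60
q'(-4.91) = -660.70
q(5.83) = -761.17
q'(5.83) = -302.68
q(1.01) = 0.37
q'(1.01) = -18.05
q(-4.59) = 789.83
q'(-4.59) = -564.39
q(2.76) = -105.23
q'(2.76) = -111.72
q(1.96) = -36.19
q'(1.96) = -62.24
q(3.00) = -133.97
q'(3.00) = -127.86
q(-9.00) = 7491.55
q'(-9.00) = -2836.50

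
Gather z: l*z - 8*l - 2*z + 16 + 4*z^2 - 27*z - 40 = -8*l + 4*z^2 + z*(l - 29) - 24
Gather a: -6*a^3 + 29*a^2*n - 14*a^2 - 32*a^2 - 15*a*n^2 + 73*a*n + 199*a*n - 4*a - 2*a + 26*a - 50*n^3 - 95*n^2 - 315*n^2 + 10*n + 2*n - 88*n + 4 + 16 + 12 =-6*a^3 + a^2*(29*n - 46) + a*(-15*n^2 + 272*n + 20) - 50*n^3 - 410*n^2 - 76*n + 32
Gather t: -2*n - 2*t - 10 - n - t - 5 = -3*n - 3*t - 15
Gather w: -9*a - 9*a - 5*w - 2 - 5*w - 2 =-18*a - 10*w - 4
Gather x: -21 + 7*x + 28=7*x + 7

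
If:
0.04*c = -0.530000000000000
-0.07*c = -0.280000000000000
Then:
No Solution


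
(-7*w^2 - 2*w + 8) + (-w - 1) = -7*w^2 - 3*w + 7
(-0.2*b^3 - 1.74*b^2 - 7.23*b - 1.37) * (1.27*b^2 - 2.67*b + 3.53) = -0.254*b^5 - 1.6758*b^4 - 5.2423*b^3 + 11.422*b^2 - 21.864*b - 4.8361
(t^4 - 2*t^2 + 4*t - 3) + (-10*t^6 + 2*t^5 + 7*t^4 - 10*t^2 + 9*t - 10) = -10*t^6 + 2*t^5 + 8*t^4 - 12*t^2 + 13*t - 13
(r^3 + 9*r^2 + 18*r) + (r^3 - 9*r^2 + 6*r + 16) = 2*r^3 + 24*r + 16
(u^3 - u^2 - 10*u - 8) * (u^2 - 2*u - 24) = u^5 - 3*u^4 - 32*u^3 + 36*u^2 + 256*u + 192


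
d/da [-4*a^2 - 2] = -8*a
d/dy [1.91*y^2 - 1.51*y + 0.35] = 3.82*y - 1.51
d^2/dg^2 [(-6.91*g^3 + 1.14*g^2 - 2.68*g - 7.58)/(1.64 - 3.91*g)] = (211.281542*g^3 - 265.858104*g^2 + 111.510816*g + 260.005772)/(59.776471*g^3 - 75.217452*g^2 + 31.549008*g - 4.410944)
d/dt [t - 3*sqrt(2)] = 1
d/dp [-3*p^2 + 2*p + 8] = 2 - 6*p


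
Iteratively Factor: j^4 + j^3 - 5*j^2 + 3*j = (j - 1)*(j^3 + 2*j^2 - 3*j) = j*(j - 1)*(j^2 + 2*j - 3) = j*(j - 1)^2*(j + 3)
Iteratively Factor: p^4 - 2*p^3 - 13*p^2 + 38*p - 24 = (p - 1)*(p^3 - p^2 - 14*p + 24) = (p - 2)*(p - 1)*(p^2 + p - 12) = (p - 2)*(p - 1)*(p + 4)*(p - 3)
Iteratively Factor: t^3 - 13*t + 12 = (t + 4)*(t^2 - 4*t + 3) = (t - 3)*(t + 4)*(t - 1)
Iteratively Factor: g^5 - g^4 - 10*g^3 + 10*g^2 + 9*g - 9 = (g + 3)*(g^4 - 4*g^3 + 2*g^2 + 4*g - 3) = (g - 1)*(g + 3)*(g^3 - 3*g^2 - g + 3) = (g - 3)*(g - 1)*(g + 3)*(g^2 - 1) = (g - 3)*(g - 1)^2*(g + 3)*(g + 1)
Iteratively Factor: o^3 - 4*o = (o - 2)*(o^2 + 2*o) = (o - 2)*(o + 2)*(o)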